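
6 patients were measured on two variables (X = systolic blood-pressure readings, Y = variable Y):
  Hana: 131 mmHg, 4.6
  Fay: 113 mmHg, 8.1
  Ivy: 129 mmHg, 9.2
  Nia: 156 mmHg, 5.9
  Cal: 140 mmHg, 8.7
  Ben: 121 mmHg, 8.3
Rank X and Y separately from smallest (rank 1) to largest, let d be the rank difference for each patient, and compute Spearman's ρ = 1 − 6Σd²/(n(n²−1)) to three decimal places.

Ranks of variable 1: 4, 1, 3, 6, 5, 2
Ranks of variable 2: 1, 3, 6, 2, 5, 4
d = r₁ − r₂: 3, -2, -3, 4, 0, -2
d²: 9, 4, 9, 16, 0, 4; Σd² = 42
ρ = 1 − 6·42/(6·35) = 1 − 252/210 = -0.200

-0.200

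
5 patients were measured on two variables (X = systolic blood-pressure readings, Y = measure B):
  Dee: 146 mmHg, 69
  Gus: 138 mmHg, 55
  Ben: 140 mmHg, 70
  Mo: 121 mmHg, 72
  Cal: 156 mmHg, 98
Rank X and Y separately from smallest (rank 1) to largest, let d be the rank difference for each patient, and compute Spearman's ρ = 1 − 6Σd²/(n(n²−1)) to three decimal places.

Ranks of variable 1: 4, 2, 3, 1, 5
Ranks of variable 2: 2, 1, 3, 4, 5
d = r₁ − r₂: 2, 1, 0, -3, 0
d²: 4, 1, 0, 9, 0; Σd² = 14
ρ = 1 − 6·14/(5·24) = 1 − 84/120 = 0.300

0.300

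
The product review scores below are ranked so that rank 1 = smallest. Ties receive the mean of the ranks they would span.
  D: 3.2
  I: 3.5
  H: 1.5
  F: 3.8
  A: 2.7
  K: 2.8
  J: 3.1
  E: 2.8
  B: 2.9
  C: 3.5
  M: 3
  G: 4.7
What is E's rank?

Sorted (ascending): 1.5, 2.7, 2.8, 2.8, 2.9, 3, 3.1, 3.2, 3.5, 3.5, 3.8, 4.7
The 2 values of 2.8 occupy positions 3–4 → average rank (3+4)/2 = 3.5.
The 2 values of 3.5 occupy positions 9–10 → average rank (9+10)/2 = 9.5.
E has value 2.8 → rank 3.5.

3.5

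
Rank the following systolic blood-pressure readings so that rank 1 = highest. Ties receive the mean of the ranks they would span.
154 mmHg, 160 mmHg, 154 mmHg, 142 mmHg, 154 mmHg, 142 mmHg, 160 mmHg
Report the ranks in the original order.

4, 1.5, 4, 6.5, 4, 6.5, 1.5

Sorted (descending): 160, 160, 154, 154, 154, 142, 142
The 2 values of 160 occupy positions 1–2 → average rank (1+2)/2 = 1.5.
The 3 values of 154 occupy positions 3–5 → average rank 4.
The 2 values of 142 occupy positions 6–7 → average rank (6+7)/2 = 6.5.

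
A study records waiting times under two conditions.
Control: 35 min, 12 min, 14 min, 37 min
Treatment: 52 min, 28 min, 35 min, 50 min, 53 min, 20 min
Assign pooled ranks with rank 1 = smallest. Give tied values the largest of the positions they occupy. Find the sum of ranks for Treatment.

Sorted (ascending): 12, 14, 20, 28, 35, 35, 37, 50, 52, 53
The 2 values of 35 occupy positions 5–6 → each gets rank 6.
Treatment values → pooled ranks: 52→9, 28→4, 35→6, 50→8, 53→10, 20→3
Rank sum = 9 + 4 + 6 + 8 + 10 + 3 = 40

40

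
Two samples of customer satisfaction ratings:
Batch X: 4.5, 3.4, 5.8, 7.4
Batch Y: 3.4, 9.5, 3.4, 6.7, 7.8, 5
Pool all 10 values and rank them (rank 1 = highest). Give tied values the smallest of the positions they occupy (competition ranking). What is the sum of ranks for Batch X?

Sorted (descending): 9.5, 7.8, 7.4, 6.7, 5.8, 5, 4.5, 3.4, 3.4, 3.4
The 3 values of 3.4 occupy positions 8–10 → each gets rank 8.
Batch X values → pooled ranks: 4.5→7, 3.4→8, 5.8→5, 7.4→3
Rank sum = 7 + 8 + 5 + 3 = 23

23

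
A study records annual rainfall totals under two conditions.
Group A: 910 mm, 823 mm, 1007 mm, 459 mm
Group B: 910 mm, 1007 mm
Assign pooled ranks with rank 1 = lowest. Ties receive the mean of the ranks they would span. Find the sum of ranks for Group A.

12

Sorted (ascending): 459, 823, 910, 910, 1007, 1007
The 2 values of 910 occupy positions 3–4 → average rank (3+4)/2 = 3.5.
The 2 values of 1007 occupy positions 5–6 → average rank (5+6)/2 = 5.5.
Group A values → pooled ranks: 910→3.5, 823→2, 1007→5.5, 459→1
Rank sum = 3.5 + 2 + 5.5 + 1 = 12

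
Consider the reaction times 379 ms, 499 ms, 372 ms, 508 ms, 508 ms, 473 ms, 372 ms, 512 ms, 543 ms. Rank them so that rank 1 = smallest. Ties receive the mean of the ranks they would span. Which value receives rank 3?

379

Sorted (ascending): 372, 372, 379, 473, 499, 508, 508, 512, 543
The 2 values of 372 occupy positions 1–2 → average rank (1+2)/2 = 1.5.
The 2 values of 508 occupy positions 6–7 → average rank (6+7)/2 = 6.5.
Rank 3 → value 379.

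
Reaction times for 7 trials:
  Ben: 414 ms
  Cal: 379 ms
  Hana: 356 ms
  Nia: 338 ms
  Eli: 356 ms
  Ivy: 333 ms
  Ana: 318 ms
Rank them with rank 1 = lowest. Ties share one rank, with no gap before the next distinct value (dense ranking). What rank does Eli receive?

Sorted (ascending): 318, 333, 338, 356, 356, 379, 414
The 2 values of 356 share dense rank 4.
Remaining distinct values take the next consecutive integers.
Eli has value 356 ms → rank 4.

4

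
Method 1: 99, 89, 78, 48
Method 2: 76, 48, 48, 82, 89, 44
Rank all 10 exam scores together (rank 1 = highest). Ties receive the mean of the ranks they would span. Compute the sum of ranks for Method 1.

Sorted (descending): 99, 89, 89, 82, 78, 76, 48, 48, 48, 44
The 2 values of 89 occupy positions 2–3 → average rank (2+3)/2 = 2.5.
The 3 values of 48 occupy positions 7–9 → average rank 8.
Method 1 values → pooled ranks: 99→1, 89→2.5, 78→5, 48→8
Rank sum = 1 + 2.5 + 5 + 8 = 16.5

16.5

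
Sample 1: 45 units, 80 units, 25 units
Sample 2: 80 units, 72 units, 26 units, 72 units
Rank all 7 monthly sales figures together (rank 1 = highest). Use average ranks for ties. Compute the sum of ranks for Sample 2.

Sorted (descending): 80, 80, 72, 72, 45, 26, 25
The 2 values of 80 occupy positions 1–2 → average rank (1+2)/2 = 1.5.
The 2 values of 72 occupy positions 3–4 → average rank (3+4)/2 = 3.5.
Sample 2 values → pooled ranks: 80→1.5, 72→3.5, 26→6, 72→3.5
Rank sum = 1.5 + 3.5 + 6 + 3.5 = 14.5

14.5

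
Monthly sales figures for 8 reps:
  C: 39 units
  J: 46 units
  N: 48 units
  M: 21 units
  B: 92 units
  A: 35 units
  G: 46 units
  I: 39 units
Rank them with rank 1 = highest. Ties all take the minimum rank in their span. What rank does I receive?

5

Sorted (descending): 92, 48, 46, 46, 39, 39, 35, 21
The 2 values of 46 occupy positions 3–4 → each gets rank 3.
The 2 values of 39 occupy positions 5–6 → each gets rank 5.
I has value 39 units → rank 5.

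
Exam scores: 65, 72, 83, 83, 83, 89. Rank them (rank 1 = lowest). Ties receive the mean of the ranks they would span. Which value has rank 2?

Sorted (ascending): 65, 72, 83, 83, 83, 89
The 3 values of 83 occupy positions 3–5 → average rank 4.
Rank 2 → value 72.

72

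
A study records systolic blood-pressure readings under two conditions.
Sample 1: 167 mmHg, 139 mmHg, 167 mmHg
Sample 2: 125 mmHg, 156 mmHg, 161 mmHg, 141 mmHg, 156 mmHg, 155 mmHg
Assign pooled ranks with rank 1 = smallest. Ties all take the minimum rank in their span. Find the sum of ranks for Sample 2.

25

Sorted (ascending): 125, 139, 141, 155, 156, 156, 161, 167, 167
The 2 values of 156 occupy positions 5–6 → each gets rank 5.
The 2 values of 167 occupy positions 8–9 → each gets rank 8.
Sample 2 values → pooled ranks: 125→1, 156→5, 161→7, 141→3, 156→5, 155→4
Rank sum = 1 + 5 + 7 + 3 + 5 + 4 = 25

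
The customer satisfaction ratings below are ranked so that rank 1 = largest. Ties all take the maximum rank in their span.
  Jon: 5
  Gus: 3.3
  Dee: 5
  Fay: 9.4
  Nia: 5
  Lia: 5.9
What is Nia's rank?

5

Sorted (descending): 9.4, 5.9, 5, 5, 5, 3.3
The 3 values of 5 occupy positions 3–5 → each gets rank 5.
Nia has value 5 → rank 5.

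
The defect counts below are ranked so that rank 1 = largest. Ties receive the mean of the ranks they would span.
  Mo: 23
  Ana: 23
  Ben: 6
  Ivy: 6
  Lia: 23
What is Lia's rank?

Sorted (descending): 23, 23, 23, 6, 6
The 3 values of 23 occupy positions 1–3 → average rank 2.
The 2 values of 6 occupy positions 4–5 → average rank (4+5)/2 = 4.5.
Lia has value 23 → rank 2.

2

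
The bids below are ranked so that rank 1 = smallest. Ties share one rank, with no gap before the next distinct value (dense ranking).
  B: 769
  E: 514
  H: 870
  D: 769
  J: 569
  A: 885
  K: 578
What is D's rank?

4

Sorted (ascending): 514, 569, 578, 769, 769, 870, 885
The 2 values of 769 share dense rank 4.
Remaining distinct values take the next consecutive integers.
D has value 769 → rank 4.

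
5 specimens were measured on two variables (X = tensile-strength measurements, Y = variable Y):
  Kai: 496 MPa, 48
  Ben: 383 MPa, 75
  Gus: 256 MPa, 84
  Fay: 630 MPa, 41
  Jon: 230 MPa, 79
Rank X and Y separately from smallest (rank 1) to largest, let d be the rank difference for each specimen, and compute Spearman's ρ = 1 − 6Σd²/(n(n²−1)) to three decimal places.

-0.900

Ranks of variable 1: 4, 3, 2, 5, 1
Ranks of variable 2: 2, 3, 5, 1, 4
d = r₁ − r₂: 2, 0, -3, 4, -3
d²: 4, 0, 9, 16, 9; Σd² = 38
ρ = 1 − 6·38/(5·24) = 1 − 228/120 = -0.900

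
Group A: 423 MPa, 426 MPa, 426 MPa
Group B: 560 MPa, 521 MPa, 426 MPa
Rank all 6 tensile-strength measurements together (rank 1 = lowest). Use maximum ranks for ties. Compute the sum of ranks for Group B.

15

Sorted (ascending): 423, 426, 426, 426, 521, 560
The 3 values of 426 occupy positions 2–4 → each gets rank 4.
Group B values → pooled ranks: 560→6, 521→5, 426→4
Rank sum = 6 + 5 + 4 = 15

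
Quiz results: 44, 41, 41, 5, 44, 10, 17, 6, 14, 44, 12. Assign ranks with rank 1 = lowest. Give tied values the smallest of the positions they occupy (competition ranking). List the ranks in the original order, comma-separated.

9, 7, 7, 1, 9, 3, 6, 2, 5, 9, 4

Sorted (ascending): 5, 6, 10, 12, 14, 17, 41, 41, 44, 44, 44
The 2 values of 41 occupy positions 7–8 → each gets rank 7.
The 3 values of 44 occupy positions 9–11 → each gets rank 9.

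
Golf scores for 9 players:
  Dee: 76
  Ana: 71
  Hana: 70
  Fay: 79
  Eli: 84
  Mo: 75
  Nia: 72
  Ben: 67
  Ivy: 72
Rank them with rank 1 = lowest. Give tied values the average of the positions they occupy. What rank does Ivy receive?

4.5

Sorted (ascending): 67, 70, 71, 72, 72, 75, 76, 79, 84
The 2 values of 72 occupy positions 4–5 → average rank (4+5)/2 = 4.5.
Ivy has value 72 → rank 4.5.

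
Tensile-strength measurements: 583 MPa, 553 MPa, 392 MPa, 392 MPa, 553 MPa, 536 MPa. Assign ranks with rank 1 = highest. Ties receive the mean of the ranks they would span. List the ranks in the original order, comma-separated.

1, 2.5, 5.5, 5.5, 2.5, 4

Sorted (descending): 583, 553, 553, 536, 392, 392
The 2 values of 553 occupy positions 2–3 → average rank (2+3)/2 = 2.5.
The 2 values of 392 occupy positions 5–6 → average rank (5+6)/2 = 5.5.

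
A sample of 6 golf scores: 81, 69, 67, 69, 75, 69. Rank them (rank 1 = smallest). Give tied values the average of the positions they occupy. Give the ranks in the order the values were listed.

Sorted (ascending): 67, 69, 69, 69, 75, 81
The 3 values of 69 occupy positions 2–4 → average rank 3.

6, 3, 1, 3, 5, 3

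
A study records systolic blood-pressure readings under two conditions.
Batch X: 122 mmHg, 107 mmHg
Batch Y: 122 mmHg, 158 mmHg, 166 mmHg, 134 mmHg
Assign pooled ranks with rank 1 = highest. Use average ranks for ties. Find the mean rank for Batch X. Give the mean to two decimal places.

5.25

Sorted (descending): 166, 158, 134, 122, 122, 107
The 2 values of 122 occupy positions 4–5 → average rank (4+5)/2 = 4.5.
Batch X values → pooled ranks: 122→4.5, 107→6
Mean rank = (4.5 + 6) / 2 = 5.25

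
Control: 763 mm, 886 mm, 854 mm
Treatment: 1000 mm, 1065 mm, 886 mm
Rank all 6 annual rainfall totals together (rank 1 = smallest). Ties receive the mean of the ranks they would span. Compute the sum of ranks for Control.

6.5

Sorted (ascending): 763, 854, 886, 886, 1000, 1065
The 2 values of 886 occupy positions 3–4 → average rank (3+4)/2 = 3.5.
Control values → pooled ranks: 763→1, 886→3.5, 854→2
Rank sum = 1 + 3.5 + 2 = 6.5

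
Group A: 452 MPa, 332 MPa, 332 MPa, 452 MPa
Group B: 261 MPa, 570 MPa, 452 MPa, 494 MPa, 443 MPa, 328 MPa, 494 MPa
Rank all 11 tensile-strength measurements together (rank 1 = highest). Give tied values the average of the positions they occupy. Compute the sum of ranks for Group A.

Sorted (descending): 570, 494, 494, 452, 452, 452, 443, 332, 332, 328, 261
The 2 values of 494 occupy positions 2–3 → average rank (2+3)/2 = 2.5.
The 3 values of 452 occupy positions 4–6 → average rank 5.
The 2 values of 332 occupy positions 8–9 → average rank (8+9)/2 = 8.5.
Group A values → pooled ranks: 452→5, 332→8.5, 332→8.5, 452→5
Rank sum = 5 + 8.5 + 8.5 + 5 = 27

27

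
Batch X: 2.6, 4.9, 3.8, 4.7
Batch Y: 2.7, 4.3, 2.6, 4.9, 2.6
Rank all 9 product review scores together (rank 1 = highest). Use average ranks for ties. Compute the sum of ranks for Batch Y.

Sorted (descending): 4.9, 4.9, 4.7, 4.3, 3.8, 2.7, 2.6, 2.6, 2.6
The 2 values of 4.9 occupy positions 1–2 → average rank (1+2)/2 = 1.5.
The 3 values of 2.6 occupy positions 7–9 → average rank 8.
Batch Y values → pooled ranks: 2.7→6, 4.3→4, 2.6→8, 4.9→1.5, 2.6→8
Rank sum = 6 + 4 + 8 + 1.5 + 8 = 27.5

27.5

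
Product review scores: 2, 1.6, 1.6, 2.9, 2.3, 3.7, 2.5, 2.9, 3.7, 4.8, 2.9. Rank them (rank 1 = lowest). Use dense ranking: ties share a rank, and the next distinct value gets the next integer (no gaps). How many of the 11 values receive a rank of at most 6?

10

Sorted (ascending): 1.6, 1.6, 2, 2.3, 2.5, 2.9, 2.9, 2.9, 3.7, 3.7, 4.8
The 2 values of 1.6 share dense rank 1.
The 3 values of 2.9 share dense rank 5.
The 2 values of 3.7 share dense rank 6.
Remaining distinct values take the next consecutive integers.
Ranks ≤ 6: {1, 1, 2, 3, 4, 5, 5, 5, 6, 6} → 10 values.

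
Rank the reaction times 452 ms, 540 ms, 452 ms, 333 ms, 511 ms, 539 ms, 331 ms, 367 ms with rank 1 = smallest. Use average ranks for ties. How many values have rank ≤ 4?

3

Sorted (ascending): 331, 333, 367, 452, 452, 511, 539, 540
The 2 values of 452 occupy positions 4–5 → average rank (4+5)/2 = 4.5.
Ranks ≤ 4: {1, 2, 3} → 3 values.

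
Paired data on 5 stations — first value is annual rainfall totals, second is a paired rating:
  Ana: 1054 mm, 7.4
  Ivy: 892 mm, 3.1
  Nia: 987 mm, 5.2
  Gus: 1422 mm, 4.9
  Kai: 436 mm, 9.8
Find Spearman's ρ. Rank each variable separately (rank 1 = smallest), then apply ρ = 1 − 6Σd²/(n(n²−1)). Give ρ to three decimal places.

Ranks of variable 1: 4, 2, 3, 5, 1
Ranks of variable 2: 4, 1, 3, 2, 5
d = r₁ − r₂: 0, 1, 0, 3, -4
d²: 0, 1, 0, 9, 16; Σd² = 26
ρ = 1 − 6·26/(5·24) = 1 − 156/120 = -0.300

-0.300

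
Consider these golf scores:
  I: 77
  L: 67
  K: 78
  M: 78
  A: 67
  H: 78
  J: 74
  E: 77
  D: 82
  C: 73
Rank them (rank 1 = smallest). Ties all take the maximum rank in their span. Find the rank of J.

4

Sorted (ascending): 67, 67, 73, 74, 77, 77, 78, 78, 78, 82
The 2 values of 67 occupy positions 1–2 → each gets rank 2.
The 2 values of 77 occupy positions 5–6 → each gets rank 6.
The 3 values of 78 occupy positions 7–9 → each gets rank 9.
J has value 74 → rank 4.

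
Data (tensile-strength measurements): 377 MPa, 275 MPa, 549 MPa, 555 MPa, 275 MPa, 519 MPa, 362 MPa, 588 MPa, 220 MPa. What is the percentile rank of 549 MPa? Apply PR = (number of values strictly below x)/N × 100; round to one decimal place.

66.7

N = 9.
Strictly below 549: 6. Equal to 549: 1.
PR = 6/9 × 100 = 66.7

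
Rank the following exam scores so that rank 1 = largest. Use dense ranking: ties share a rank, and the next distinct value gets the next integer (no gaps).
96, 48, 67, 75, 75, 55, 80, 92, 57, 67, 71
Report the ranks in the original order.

Sorted (descending): 96, 92, 80, 75, 75, 71, 67, 67, 57, 55, 48
The 2 values of 75 share dense rank 4.
The 2 values of 67 share dense rank 6.
Remaining distinct values take the next consecutive integers.

1, 9, 6, 4, 4, 8, 3, 2, 7, 6, 5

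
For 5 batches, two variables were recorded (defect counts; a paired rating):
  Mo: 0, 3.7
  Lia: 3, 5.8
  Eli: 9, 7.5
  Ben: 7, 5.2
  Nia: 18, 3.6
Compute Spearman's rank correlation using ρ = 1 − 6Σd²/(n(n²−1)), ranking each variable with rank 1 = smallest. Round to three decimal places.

Ranks of variable 1: 1, 2, 4, 3, 5
Ranks of variable 2: 2, 4, 5, 3, 1
d = r₁ − r₂: -1, -2, -1, 0, 4
d²: 1, 4, 1, 0, 16; Σd² = 22
ρ = 1 − 6·22/(5·24) = 1 − 132/120 = -0.100

-0.100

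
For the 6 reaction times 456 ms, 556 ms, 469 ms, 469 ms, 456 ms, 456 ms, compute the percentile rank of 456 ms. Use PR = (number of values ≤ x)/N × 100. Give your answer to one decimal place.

N = 6.
Strictly below 456: 0. Equal to 456: 3.
PR = 3/6 × 100 = 50.0

50.0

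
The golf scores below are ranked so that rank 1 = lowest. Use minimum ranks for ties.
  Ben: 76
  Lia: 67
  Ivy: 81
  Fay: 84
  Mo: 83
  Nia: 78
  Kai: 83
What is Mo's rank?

5

Sorted (ascending): 67, 76, 78, 81, 83, 83, 84
The 2 values of 83 occupy positions 5–6 → each gets rank 5.
Mo has value 83 → rank 5.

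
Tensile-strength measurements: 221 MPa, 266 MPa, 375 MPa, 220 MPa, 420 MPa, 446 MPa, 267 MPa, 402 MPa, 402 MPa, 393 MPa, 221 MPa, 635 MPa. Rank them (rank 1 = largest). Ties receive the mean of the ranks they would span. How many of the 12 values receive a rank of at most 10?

9

Sorted (descending): 635, 446, 420, 402, 402, 393, 375, 267, 266, 221, 221, 220
The 2 values of 402 occupy positions 4–5 → average rank (4+5)/2 = 4.5.
The 2 values of 221 occupy positions 10–11 → average rank (10+11)/2 = 10.5.
Ranks ≤ 10: {1, 2, 3, 4.5, 4.5, 6, 7, 8, 9} → 9 values.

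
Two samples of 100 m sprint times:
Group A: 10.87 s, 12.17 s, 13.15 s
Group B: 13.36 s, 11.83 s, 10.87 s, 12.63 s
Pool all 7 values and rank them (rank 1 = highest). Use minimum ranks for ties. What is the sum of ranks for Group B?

15

Sorted (descending): 13.36, 13.15, 12.63, 12.17, 11.83, 10.87, 10.87
The 2 values of 10.87 occupy positions 6–7 → each gets rank 6.
Group B values → pooled ranks: 13.36→1, 11.83→5, 10.87→6, 12.63→3
Rank sum = 1 + 5 + 6 + 3 = 15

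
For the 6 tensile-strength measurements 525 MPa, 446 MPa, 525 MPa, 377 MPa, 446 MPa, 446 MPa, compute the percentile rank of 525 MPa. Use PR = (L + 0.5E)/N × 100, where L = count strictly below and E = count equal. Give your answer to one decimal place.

N = 6.
Strictly below 525: 4. Equal to 525: 2.
PR = (4 + 0.5·2)/6 × 100 = 83.3

83.3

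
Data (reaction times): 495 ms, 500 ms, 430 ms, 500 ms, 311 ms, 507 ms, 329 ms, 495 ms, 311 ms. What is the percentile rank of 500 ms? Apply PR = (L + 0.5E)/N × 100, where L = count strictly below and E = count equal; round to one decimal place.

77.8

N = 9.
Strictly below 500: 6. Equal to 500: 2.
PR = (6 + 0.5·2)/9 × 100 = 77.8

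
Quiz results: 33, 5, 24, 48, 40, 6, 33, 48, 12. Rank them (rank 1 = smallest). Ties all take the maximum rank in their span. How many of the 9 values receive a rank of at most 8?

Sorted (ascending): 5, 6, 12, 24, 33, 33, 40, 48, 48
The 2 values of 33 occupy positions 5–6 → each gets rank 6.
The 2 values of 48 occupy positions 8–9 → each gets rank 9.
Ranks ≤ 8: {1, 2, 3, 4, 6, 6, 7} → 7 values.

7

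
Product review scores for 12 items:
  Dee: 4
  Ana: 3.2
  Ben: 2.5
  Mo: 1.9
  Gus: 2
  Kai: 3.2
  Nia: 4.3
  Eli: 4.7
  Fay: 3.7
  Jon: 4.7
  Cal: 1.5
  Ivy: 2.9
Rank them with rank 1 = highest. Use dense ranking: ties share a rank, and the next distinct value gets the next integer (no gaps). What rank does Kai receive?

Sorted (descending): 4.7, 4.7, 4.3, 4, 3.7, 3.2, 3.2, 2.9, 2.5, 2, 1.9, 1.5
The 2 values of 4.7 share dense rank 1.
The 2 values of 3.2 share dense rank 5.
Remaining distinct values take the next consecutive integers.
Kai has value 3.2 → rank 5.

5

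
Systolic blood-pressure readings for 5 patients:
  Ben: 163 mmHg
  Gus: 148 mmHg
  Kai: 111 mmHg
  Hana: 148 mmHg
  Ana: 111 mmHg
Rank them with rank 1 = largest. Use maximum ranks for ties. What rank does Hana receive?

3

Sorted (descending): 163, 148, 148, 111, 111
The 2 values of 148 occupy positions 2–3 → each gets rank 3.
The 2 values of 111 occupy positions 4–5 → each gets rank 5.
Hana has value 148 mmHg → rank 3.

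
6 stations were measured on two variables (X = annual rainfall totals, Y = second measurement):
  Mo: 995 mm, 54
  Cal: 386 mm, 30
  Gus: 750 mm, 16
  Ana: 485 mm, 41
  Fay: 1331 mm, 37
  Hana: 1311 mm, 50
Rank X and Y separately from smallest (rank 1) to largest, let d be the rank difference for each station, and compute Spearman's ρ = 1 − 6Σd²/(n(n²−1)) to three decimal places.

0.371

Ranks of variable 1: 4, 1, 3, 2, 6, 5
Ranks of variable 2: 6, 2, 1, 4, 3, 5
d = r₁ − r₂: -2, -1, 2, -2, 3, 0
d²: 4, 1, 4, 4, 9, 0; Σd² = 22
ρ = 1 − 6·22/(6·35) = 1 − 132/210 = 0.371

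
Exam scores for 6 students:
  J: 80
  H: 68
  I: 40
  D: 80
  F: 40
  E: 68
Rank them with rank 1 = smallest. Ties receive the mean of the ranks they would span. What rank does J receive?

Sorted (ascending): 40, 40, 68, 68, 80, 80
The 2 values of 40 occupy positions 1–2 → average rank (1+2)/2 = 1.5.
The 2 values of 68 occupy positions 3–4 → average rank (3+4)/2 = 3.5.
The 2 values of 80 occupy positions 5–6 → average rank (5+6)/2 = 5.5.
J has value 80 → rank 5.5.

5.5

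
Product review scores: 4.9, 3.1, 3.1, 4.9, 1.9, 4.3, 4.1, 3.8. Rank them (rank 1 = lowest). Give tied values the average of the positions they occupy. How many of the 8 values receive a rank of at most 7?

6

Sorted (ascending): 1.9, 3.1, 3.1, 3.8, 4.1, 4.3, 4.9, 4.9
The 2 values of 3.1 occupy positions 2–3 → average rank (2+3)/2 = 2.5.
The 2 values of 4.9 occupy positions 7–8 → average rank (7+8)/2 = 7.5.
Ranks ≤ 7: {1, 2.5, 2.5, 4, 5, 6} → 6 values.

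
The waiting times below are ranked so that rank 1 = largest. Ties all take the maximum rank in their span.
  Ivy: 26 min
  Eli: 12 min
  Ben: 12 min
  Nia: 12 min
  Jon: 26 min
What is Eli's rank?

Sorted (descending): 26, 26, 12, 12, 12
The 2 values of 26 occupy positions 1–2 → each gets rank 2.
The 3 values of 12 occupy positions 3–5 → each gets rank 5.
Eli has value 12 min → rank 5.

5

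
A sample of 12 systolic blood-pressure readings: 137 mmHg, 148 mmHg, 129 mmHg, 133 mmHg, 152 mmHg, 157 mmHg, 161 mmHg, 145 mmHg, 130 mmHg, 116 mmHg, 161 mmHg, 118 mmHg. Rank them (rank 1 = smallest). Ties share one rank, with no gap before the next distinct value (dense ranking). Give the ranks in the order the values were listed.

6, 8, 3, 5, 9, 10, 11, 7, 4, 1, 11, 2

Sorted (ascending): 116, 118, 129, 130, 133, 137, 145, 148, 152, 157, 161, 161
The 2 values of 161 share dense rank 11.
Remaining distinct values take the next consecutive integers.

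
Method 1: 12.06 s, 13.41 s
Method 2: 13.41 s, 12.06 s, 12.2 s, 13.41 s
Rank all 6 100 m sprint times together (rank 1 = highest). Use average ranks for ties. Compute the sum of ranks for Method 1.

7.5

Sorted (descending): 13.41, 13.41, 13.41, 12.2, 12.06, 12.06
The 3 values of 13.41 occupy positions 1–3 → average rank 2.
The 2 values of 12.06 occupy positions 5–6 → average rank (5+6)/2 = 5.5.
Method 1 values → pooled ranks: 12.06→5.5, 13.41→2
Rank sum = 5.5 + 2 = 7.5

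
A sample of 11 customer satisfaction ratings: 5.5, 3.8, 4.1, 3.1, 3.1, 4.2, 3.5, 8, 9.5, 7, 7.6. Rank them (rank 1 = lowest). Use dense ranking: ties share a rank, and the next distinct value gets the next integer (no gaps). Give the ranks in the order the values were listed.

Sorted (ascending): 3.1, 3.1, 3.5, 3.8, 4.1, 4.2, 5.5, 7, 7.6, 8, 9.5
The 2 values of 3.1 share dense rank 1.
Remaining distinct values take the next consecutive integers.

6, 3, 4, 1, 1, 5, 2, 9, 10, 7, 8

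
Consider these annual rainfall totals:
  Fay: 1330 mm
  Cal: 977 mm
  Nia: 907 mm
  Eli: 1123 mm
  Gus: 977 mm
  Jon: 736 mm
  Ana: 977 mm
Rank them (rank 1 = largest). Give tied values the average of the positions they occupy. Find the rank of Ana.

4

Sorted (descending): 1330, 1123, 977, 977, 977, 907, 736
The 3 values of 977 occupy positions 3–5 → average rank 4.
Ana has value 977 mm → rank 4.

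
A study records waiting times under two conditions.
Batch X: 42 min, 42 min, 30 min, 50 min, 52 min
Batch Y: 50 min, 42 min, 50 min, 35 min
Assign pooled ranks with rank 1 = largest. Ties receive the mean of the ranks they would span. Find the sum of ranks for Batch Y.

20

Sorted (descending): 52, 50, 50, 50, 42, 42, 42, 35, 30
The 3 values of 50 occupy positions 2–4 → average rank 3.
The 3 values of 42 occupy positions 5–7 → average rank 6.
Batch Y values → pooled ranks: 50→3, 42→6, 50→3, 35→8
Rank sum = 3 + 6 + 3 + 8 = 20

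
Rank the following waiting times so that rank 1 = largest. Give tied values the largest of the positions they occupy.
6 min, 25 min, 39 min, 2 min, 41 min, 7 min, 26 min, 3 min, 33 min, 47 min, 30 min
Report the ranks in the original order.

Sorted (descending): 47, 41, 39, 33, 30, 26, 25, 7, 6, 3, 2
No ties — each value takes its position as its rank.

9, 7, 3, 11, 2, 8, 6, 10, 4, 1, 5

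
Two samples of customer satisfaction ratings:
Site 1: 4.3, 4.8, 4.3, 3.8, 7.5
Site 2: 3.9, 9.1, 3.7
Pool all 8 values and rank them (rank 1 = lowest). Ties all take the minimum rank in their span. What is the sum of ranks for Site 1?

Sorted (ascending): 3.7, 3.8, 3.9, 4.3, 4.3, 4.8, 7.5, 9.1
The 2 values of 4.3 occupy positions 4–5 → each gets rank 4.
Site 1 values → pooled ranks: 4.3→4, 4.8→6, 4.3→4, 3.8→2, 7.5→7
Rank sum = 4 + 6 + 4 + 2 + 7 = 23

23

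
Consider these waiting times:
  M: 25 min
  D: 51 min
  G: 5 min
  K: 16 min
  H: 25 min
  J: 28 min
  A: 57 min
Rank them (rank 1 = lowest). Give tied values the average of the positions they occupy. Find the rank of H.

Sorted (ascending): 5, 16, 25, 25, 28, 51, 57
The 2 values of 25 occupy positions 3–4 → average rank (3+4)/2 = 3.5.
H has value 25 min → rank 3.5.

3.5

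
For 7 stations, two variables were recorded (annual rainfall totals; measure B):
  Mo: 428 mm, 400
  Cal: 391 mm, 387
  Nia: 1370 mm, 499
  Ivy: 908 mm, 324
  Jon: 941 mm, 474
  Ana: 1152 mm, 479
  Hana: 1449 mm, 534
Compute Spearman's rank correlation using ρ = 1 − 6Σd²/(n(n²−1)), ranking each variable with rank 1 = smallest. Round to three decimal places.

0.893

Ranks of variable 1: 2, 1, 6, 3, 4, 5, 7
Ranks of variable 2: 3, 2, 6, 1, 4, 5, 7
d = r₁ − r₂: -1, -1, 0, 2, 0, 0, 0
d²: 1, 1, 0, 4, 0, 0, 0; Σd² = 6
ρ = 1 − 6·6/(7·48) = 1 − 36/336 = 0.893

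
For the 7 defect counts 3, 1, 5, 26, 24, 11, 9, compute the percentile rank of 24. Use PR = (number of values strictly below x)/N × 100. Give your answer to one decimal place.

71.4

N = 7.
Strictly below 24: 5. Equal to 24: 1.
PR = 5/7 × 100 = 71.4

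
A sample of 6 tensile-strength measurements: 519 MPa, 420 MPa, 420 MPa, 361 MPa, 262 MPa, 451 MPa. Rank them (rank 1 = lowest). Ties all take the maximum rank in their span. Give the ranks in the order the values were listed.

6, 4, 4, 2, 1, 5

Sorted (ascending): 262, 361, 420, 420, 451, 519
The 2 values of 420 occupy positions 3–4 → each gets rank 4.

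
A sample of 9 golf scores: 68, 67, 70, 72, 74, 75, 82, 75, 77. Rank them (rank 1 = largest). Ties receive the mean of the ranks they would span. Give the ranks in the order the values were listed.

8, 9, 7, 6, 5, 3.5, 1, 3.5, 2

Sorted (descending): 82, 77, 75, 75, 74, 72, 70, 68, 67
The 2 values of 75 occupy positions 3–4 → average rank (3+4)/2 = 3.5.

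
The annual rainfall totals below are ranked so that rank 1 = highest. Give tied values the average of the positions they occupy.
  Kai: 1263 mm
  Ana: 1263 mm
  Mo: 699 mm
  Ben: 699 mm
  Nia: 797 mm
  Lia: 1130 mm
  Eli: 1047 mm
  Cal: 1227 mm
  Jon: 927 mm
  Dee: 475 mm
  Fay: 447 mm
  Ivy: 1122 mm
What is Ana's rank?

Sorted (descending): 1263, 1263, 1227, 1130, 1122, 1047, 927, 797, 699, 699, 475, 447
The 2 values of 1263 occupy positions 1–2 → average rank (1+2)/2 = 1.5.
The 2 values of 699 occupy positions 9–10 → average rank (9+10)/2 = 9.5.
Ana has value 1263 mm → rank 1.5.

1.5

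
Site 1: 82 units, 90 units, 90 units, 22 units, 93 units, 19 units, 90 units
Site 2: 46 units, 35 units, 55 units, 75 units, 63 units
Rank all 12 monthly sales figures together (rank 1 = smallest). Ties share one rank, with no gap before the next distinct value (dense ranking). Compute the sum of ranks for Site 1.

48

Sorted (ascending): 19, 22, 35, 46, 55, 63, 75, 82, 90, 90, 90, 93
The 3 values of 90 share dense rank 9.
Remaining distinct values take the next consecutive integers.
Site 1 values → pooled ranks: 82→8, 90→9, 90→9, 22→2, 93→10, 19→1, 90→9
Rank sum = 8 + 9 + 9 + 2 + 10 + 1 + 9 = 48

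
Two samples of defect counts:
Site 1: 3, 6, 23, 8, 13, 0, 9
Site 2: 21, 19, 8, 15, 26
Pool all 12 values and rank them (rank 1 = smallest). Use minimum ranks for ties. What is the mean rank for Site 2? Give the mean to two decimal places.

8.60

Sorted (ascending): 0, 3, 6, 8, 8, 9, 13, 15, 19, 21, 23, 26
The 2 values of 8 occupy positions 4–5 → each gets rank 4.
Site 2 values → pooled ranks: 21→10, 19→9, 8→4, 15→8, 26→12
Mean rank = (10 + 9 + 4 + 8 + 12) / 5 = 8.60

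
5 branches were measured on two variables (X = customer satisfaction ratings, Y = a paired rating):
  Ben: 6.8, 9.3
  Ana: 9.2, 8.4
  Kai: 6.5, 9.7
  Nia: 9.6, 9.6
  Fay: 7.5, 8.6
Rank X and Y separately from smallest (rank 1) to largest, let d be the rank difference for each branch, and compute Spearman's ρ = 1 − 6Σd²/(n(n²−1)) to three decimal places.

-0.400

Ranks of variable 1: 2, 4, 1, 5, 3
Ranks of variable 2: 3, 1, 5, 4, 2
d = r₁ − r₂: -1, 3, -4, 1, 1
d²: 1, 9, 16, 1, 1; Σd² = 28
ρ = 1 − 6·28/(5·24) = 1 − 168/120 = -0.400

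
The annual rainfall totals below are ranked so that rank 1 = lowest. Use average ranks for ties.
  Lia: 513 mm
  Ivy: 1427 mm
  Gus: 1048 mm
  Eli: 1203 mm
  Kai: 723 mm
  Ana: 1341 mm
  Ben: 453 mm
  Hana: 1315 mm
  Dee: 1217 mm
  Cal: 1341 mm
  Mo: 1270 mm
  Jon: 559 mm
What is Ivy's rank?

Sorted (ascending): 453, 513, 559, 723, 1048, 1203, 1217, 1270, 1315, 1341, 1341, 1427
The 2 values of 1341 occupy positions 10–11 → average rank (10+11)/2 = 10.5.
Ivy has value 1427 mm → rank 12.

12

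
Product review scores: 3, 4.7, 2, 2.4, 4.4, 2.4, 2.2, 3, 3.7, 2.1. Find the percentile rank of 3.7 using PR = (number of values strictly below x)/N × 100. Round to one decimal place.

N = 10.
Strictly below 3.7: 7. Equal to 3.7: 1.
PR = 7/10 × 100 = 70.0

70.0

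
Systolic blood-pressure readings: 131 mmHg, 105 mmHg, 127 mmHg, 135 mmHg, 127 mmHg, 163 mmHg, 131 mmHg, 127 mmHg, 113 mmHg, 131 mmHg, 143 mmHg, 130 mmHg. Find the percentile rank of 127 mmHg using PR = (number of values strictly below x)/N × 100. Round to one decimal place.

N = 12.
Strictly below 127: 2. Equal to 127: 3.
PR = 2/12 × 100 = 16.7

16.7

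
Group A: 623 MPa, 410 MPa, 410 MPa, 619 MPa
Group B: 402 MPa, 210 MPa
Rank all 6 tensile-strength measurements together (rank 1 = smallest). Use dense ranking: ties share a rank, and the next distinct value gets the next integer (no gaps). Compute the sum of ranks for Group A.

Sorted (ascending): 210, 402, 410, 410, 619, 623
The 2 values of 410 share dense rank 3.
Remaining distinct values take the next consecutive integers.
Group A values → pooled ranks: 623→5, 410→3, 410→3, 619→4
Rank sum = 5 + 3 + 3 + 4 = 15

15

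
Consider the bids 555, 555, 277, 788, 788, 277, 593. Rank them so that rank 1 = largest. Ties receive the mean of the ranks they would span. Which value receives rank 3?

593

Sorted (descending): 788, 788, 593, 555, 555, 277, 277
The 2 values of 788 occupy positions 1–2 → average rank (1+2)/2 = 1.5.
The 2 values of 555 occupy positions 4–5 → average rank (4+5)/2 = 4.5.
The 2 values of 277 occupy positions 6–7 → average rank (6+7)/2 = 6.5.
Rank 3 → value 593.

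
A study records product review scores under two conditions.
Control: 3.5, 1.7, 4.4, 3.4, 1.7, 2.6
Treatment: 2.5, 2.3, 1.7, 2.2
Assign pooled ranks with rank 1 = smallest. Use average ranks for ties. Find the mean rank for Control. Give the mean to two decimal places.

Sorted (ascending): 1.7, 1.7, 1.7, 2.2, 2.3, 2.5, 2.6, 3.4, 3.5, 4.4
The 3 values of 1.7 occupy positions 1–3 → average rank 2.
Control values → pooled ranks: 3.5→9, 1.7→2, 4.4→10, 3.4→8, 1.7→2, 2.6→7
Mean rank = (9 + 2 + 10 + 8 + 2 + 7) / 6 = 6.33

6.33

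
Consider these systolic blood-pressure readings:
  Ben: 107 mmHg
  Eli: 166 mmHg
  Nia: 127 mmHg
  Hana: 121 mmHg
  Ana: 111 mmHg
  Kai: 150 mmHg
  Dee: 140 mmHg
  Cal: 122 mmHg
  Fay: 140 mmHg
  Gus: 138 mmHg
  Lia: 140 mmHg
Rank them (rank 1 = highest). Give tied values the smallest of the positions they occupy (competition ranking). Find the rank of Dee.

Sorted (descending): 166, 150, 140, 140, 140, 138, 127, 122, 121, 111, 107
The 3 values of 140 occupy positions 3–5 → each gets rank 3.
Dee has value 140 mmHg → rank 3.

3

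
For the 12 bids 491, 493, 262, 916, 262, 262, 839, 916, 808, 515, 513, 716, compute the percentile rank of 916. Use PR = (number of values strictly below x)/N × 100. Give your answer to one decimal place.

N = 12.
Strictly below 916: 10. Equal to 916: 2.
PR = 10/12 × 100 = 83.3

83.3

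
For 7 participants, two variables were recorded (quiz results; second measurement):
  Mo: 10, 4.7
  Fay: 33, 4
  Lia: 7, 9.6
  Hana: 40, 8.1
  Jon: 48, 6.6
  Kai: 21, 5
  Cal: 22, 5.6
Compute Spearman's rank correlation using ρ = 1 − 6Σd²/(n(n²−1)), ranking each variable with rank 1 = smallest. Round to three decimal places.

0.000

Ranks of variable 1: 2, 5, 1, 6, 7, 3, 4
Ranks of variable 2: 2, 1, 7, 6, 5, 3, 4
d = r₁ − r₂: 0, 4, -6, 0, 2, 0, 0
d²: 0, 16, 36, 0, 4, 0, 0; Σd² = 56
ρ = 1 − 6·56/(7·48) = 1 − 336/336 = 0.000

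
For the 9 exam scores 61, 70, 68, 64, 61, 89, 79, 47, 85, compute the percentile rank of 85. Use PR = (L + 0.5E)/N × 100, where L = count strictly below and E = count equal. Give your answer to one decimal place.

83.3

N = 9.
Strictly below 85: 7. Equal to 85: 1.
PR = (7 + 0.5·1)/9 × 100 = 83.3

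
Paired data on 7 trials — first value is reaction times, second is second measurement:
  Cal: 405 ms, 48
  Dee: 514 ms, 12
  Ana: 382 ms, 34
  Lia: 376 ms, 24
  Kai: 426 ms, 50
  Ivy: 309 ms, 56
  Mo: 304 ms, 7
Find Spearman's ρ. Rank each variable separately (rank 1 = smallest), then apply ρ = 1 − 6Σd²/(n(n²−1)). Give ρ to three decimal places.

0.107

Ranks of variable 1: 5, 7, 4, 3, 6, 2, 1
Ranks of variable 2: 5, 2, 4, 3, 6, 7, 1
d = r₁ − r₂: 0, 5, 0, 0, 0, -5, 0
d²: 0, 25, 0, 0, 0, 25, 0; Σd² = 50
ρ = 1 − 6·50/(7·48) = 1 − 300/336 = 0.107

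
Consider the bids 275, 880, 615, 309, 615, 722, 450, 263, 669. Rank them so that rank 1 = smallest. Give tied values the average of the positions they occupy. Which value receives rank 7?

669

Sorted (ascending): 263, 275, 309, 450, 615, 615, 669, 722, 880
The 2 values of 615 occupy positions 5–6 → average rank (5+6)/2 = 5.5.
Rank 7 → value 669.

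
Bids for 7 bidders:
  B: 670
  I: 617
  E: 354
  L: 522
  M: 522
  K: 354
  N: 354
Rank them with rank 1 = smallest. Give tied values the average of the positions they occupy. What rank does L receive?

Sorted (ascending): 354, 354, 354, 522, 522, 617, 670
The 3 values of 354 occupy positions 1–3 → average rank 2.
The 2 values of 522 occupy positions 4–5 → average rank (4+5)/2 = 4.5.
L has value 522 → rank 4.5.

4.5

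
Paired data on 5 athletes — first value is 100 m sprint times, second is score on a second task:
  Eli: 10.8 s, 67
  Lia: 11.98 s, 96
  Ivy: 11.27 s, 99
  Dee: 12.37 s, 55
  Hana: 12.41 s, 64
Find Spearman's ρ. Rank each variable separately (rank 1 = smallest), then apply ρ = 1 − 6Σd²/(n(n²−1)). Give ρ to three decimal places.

-0.600

Ranks of variable 1: 1, 3, 2, 4, 5
Ranks of variable 2: 3, 4, 5, 1, 2
d = r₁ − r₂: -2, -1, -3, 3, 3
d²: 4, 1, 9, 9, 9; Σd² = 32
ρ = 1 − 6·32/(5·24) = 1 − 192/120 = -0.600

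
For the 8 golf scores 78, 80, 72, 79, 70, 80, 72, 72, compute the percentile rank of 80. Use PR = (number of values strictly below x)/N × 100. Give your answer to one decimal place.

N = 8.
Strictly below 80: 6. Equal to 80: 2.
PR = 6/8 × 100 = 75.0

75.0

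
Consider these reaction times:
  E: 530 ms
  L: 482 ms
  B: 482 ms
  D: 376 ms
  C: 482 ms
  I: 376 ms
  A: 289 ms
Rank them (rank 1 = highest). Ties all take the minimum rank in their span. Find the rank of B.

2

Sorted (descending): 530, 482, 482, 482, 376, 376, 289
The 3 values of 482 occupy positions 2–4 → each gets rank 2.
The 2 values of 376 occupy positions 5–6 → each gets rank 5.
B has value 482 ms → rank 2.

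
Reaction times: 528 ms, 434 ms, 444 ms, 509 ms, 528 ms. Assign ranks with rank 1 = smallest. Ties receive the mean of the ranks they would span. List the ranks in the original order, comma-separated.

4.5, 1, 2, 3, 4.5

Sorted (ascending): 434, 444, 509, 528, 528
The 2 values of 528 occupy positions 4–5 → average rank (4+5)/2 = 4.5.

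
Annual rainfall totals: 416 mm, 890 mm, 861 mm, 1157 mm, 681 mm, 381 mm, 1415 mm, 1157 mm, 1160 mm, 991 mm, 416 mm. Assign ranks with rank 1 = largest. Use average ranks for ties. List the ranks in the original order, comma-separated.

9.5, 6, 7, 3.5, 8, 11, 1, 3.5, 2, 5, 9.5

Sorted (descending): 1415, 1160, 1157, 1157, 991, 890, 861, 681, 416, 416, 381
The 2 values of 1157 occupy positions 3–4 → average rank (3+4)/2 = 3.5.
The 2 values of 416 occupy positions 9–10 → average rank (9+10)/2 = 9.5.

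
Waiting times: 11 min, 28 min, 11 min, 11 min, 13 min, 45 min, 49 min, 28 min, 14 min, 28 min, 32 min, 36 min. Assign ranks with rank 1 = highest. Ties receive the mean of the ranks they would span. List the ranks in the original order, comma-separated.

11, 6, 11, 11, 9, 2, 1, 6, 8, 6, 4, 3

Sorted (descending): 49, 45, 36, 32, 28, 28, 28, 14, 13, 11, 11, 11
The 3 values of 28 occupy positions 5–7 → average rank 6.
The 3 values of 11 occupy positions 10–12 → average rank 11.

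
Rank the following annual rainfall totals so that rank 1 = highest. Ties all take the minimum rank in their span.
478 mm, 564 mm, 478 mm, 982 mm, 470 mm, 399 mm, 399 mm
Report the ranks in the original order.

3, 2, 3, 1, 5, 6, 6

Sorted (descending): 982, 564, 478, 478, 470, 399, 399
The 2 values of 478 occupy positions 3–4 → each gets rank 3.
The 2 values of 399 occupy positions 6–7 → each gets rank 6.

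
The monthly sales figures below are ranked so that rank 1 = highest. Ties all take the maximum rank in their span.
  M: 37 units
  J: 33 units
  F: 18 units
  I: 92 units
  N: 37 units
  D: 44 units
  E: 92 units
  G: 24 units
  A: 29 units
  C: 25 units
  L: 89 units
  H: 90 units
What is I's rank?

Sorted (descending): 92, 92, 90, 89, 44, 37, 37, 33, 29, 25, 24, 18
The 2 values of 92 occupy positions 1–2 → each gets rank 2.
The 2 values of 37 occupy positions 6–7 → each gets rank 7.
I has value 92 units → rank 2.

2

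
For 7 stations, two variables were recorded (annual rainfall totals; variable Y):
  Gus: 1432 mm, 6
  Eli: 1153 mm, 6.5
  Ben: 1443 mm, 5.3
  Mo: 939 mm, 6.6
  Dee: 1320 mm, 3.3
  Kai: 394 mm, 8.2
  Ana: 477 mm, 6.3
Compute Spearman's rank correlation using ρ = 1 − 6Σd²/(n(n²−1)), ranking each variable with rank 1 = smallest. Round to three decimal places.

-0.786

Ranks of variable 1: 6, 4, 7, 3, 5, 1, 2
Ranks of variable 2: 3, 5, 2, 6, 1, 7, 4
d = r₁ − r₂: 3, -1, 5, -3, 4, -6, -2
d²: 9, 1, 25, 9, 16, 36, 4; Σd² = 100
ρ = 1 − 6·100/(7·48) = 1 − 600/336 = -0.786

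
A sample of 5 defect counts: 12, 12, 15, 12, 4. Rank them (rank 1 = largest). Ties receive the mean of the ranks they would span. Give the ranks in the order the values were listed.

3, 3, 1, 3, 5

Sorted (descending): 15, 12, 12, 12, 4
The 3 values of 12 occupy positions 2–4 → average rank 3.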